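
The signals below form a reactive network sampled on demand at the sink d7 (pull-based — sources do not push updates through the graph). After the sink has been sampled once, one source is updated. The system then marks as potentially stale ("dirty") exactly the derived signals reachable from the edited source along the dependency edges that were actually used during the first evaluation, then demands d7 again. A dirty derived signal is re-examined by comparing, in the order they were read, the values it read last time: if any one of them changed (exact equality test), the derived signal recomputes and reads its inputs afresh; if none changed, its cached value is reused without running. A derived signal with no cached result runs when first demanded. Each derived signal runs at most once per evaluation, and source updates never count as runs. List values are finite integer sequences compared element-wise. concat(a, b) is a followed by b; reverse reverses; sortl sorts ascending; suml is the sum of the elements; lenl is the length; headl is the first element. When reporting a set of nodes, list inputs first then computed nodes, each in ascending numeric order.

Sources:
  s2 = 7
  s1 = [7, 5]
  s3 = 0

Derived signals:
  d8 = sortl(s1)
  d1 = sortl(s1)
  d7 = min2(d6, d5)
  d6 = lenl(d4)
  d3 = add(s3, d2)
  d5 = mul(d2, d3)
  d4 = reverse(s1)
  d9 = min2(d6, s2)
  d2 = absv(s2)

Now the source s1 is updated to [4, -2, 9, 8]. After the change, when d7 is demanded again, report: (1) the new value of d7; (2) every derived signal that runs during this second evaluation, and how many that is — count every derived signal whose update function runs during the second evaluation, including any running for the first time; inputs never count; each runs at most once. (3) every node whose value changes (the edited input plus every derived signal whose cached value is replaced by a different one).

d7 now evaluates to 4.
Run set: d4, d6, d7 (3 run).
Changed values: s1, d4, d6, d7.

Initial pass — values computed on the first demand:
  d2 = absv(7) = 7
  d3 = add(0, 7) = 7
  d4 = reverse([7, 5]) = [5, 7]
  d5 = mul(7, 7) = 49
  d6 = lenl([5, 7]) = 2
  d7 = min2(2, 49) = 2

Second demand — change propagation:
  d4: re-runs because s1 [7, 5]->[4, -2, 9, 8]; new result [8, 9, -2, 4].
  d6: re-runs because d4 [5, 7]->[8, 9, -2, 4]; new result 4.
  d7: re-runs because d6 2->4; new result 4.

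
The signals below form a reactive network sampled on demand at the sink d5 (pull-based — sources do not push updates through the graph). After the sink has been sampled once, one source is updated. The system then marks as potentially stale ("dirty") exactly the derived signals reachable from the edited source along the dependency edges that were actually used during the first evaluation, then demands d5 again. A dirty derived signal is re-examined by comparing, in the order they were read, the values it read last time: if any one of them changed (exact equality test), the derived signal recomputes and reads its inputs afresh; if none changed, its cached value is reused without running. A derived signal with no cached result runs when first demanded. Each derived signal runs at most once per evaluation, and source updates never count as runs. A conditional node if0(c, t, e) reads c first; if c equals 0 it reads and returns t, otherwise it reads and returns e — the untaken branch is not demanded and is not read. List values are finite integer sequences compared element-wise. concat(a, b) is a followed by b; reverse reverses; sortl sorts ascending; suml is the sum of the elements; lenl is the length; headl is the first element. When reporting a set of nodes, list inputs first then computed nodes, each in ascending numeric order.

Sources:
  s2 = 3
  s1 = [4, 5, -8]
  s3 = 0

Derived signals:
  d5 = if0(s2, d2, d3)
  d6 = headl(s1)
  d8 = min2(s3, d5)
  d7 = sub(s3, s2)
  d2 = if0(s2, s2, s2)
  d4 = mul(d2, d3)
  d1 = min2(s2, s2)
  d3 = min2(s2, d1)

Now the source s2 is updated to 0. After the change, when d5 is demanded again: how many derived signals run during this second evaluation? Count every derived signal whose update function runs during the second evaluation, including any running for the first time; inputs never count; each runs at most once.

Run set: d2, d5 (2 run).
The important point: the flipped condition redirects demand; d1, d3 are left stale, never re-checked.

Initial pass — values computed on the first demand:
  d1 = min2(3, 3) = 3
  d3 = min2(3, 3) = 3
  d5 = if0(s2=3 -> else branch d3) = 3

Second demand — change propagation:
  d1: dirty yet unreached — the second evaluation never asks for it.
  d2: newly demanded (no cache) — executes and yields 0.
  d3: dirty yet unreached — the second evaluation never asks for it.
  d5: re-runs because s2 3->0; new result 0.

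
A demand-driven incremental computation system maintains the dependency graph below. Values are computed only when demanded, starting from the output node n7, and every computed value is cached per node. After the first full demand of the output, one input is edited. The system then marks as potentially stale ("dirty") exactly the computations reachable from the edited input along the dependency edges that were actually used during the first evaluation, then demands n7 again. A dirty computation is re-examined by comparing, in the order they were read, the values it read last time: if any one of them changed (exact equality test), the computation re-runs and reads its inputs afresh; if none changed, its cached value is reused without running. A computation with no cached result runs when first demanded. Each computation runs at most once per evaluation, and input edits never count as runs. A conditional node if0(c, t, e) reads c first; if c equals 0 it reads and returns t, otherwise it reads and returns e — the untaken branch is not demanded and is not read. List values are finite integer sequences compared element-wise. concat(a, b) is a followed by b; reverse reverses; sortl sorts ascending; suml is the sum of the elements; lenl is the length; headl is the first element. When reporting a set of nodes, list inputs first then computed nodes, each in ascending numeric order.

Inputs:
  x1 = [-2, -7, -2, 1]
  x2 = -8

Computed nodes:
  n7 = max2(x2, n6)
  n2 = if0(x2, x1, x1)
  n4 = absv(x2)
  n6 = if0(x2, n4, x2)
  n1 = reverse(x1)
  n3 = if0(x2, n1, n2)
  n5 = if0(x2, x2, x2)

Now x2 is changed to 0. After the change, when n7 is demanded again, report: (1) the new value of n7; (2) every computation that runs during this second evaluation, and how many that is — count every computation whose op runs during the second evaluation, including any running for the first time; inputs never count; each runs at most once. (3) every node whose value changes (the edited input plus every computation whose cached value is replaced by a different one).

New value of n7: 0.
Computations that run: n4, n6, n7 — 3 in total.
Values that change: x2, n6, n7.
Key observation: a condition flipped, so demand reaches new nodes — n4 runs for the first time.

First evaluation (everything demanded from the output):
  n6 = if0(x2=-8 -> else branch x2) = -8
  n7 = max2(-8, -8) = -8

Propagation after the edit:
  n4: demanded for the first time — runs, produces 0.
  n6: runs — x2 -8->0; x2 -8->0; result 0.
  n7: runs — x2 -8->0; n6 -8->0; result 0.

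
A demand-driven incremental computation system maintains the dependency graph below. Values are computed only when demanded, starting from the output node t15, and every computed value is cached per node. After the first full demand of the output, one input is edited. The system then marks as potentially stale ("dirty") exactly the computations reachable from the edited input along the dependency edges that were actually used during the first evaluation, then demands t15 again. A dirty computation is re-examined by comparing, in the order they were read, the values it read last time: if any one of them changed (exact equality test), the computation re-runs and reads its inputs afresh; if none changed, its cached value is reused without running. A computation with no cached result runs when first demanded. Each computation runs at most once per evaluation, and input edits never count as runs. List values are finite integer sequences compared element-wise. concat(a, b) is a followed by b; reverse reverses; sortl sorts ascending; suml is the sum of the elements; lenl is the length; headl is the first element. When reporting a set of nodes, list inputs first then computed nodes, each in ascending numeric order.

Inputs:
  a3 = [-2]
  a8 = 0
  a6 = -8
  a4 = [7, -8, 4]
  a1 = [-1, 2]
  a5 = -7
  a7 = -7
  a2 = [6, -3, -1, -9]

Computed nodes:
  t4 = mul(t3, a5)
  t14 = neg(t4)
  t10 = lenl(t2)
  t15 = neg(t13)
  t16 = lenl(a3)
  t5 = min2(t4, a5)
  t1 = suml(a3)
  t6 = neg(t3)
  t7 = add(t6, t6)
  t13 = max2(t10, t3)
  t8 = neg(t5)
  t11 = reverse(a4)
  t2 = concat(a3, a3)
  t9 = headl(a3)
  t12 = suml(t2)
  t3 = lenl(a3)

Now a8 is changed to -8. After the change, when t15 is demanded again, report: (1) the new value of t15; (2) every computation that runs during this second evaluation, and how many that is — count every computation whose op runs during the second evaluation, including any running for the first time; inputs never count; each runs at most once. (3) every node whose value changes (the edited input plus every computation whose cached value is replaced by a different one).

New value of t15: -2.
Computations that run: none — 0 in total.
Values that change: a8.
Key observation: a8 is never demanded by the output, so the edit triggers no recomputation at all.

First evaluation (everything demanded from the output):
  t2 = concat([-2], [-2]) = [-2, -2]
  t3 = lenl([-2]) = 1
  t10 = lenl([-2, -2]) = 2
  t13 = max2(2, 1) = 2
  t15 = neg(2) = -2

Propagation after the edit:
  a8 feeds no computation that the output demands — nothing is marked dirty and nothing runs.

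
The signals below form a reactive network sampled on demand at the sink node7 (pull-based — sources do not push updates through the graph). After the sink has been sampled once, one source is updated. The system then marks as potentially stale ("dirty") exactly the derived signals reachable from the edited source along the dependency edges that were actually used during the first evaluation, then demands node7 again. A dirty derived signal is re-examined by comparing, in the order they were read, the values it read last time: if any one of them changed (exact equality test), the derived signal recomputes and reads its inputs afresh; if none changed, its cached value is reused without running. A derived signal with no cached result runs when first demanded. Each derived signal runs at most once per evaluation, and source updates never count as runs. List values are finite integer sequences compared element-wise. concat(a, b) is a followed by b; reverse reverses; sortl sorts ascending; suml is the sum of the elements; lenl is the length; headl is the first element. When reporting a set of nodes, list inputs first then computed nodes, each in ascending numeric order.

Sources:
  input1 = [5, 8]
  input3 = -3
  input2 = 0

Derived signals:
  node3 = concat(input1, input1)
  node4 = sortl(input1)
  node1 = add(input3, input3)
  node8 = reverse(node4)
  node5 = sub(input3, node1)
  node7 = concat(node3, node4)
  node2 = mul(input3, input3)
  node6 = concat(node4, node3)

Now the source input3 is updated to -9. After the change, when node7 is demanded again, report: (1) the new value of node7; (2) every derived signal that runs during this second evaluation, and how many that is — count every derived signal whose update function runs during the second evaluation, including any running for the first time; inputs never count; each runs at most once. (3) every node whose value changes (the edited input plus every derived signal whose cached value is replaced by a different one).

node7 now evaluates to [5, 8, 5, 8, 5, 8].
Run set: none (0 run).
Changed values: input3.
The important point: nothing the output needs ever reads input3, so the edit is invisible to it.

Initial pass — values computed on the first demand:
  node3 = concat([5, 8], [5, 8]) = [5, 8, 5, 8]
  node4 = sortl([5, 8]) = [5, 8]
  node7 = concat([5, 8, 5, 8], [5, 8]) = [5, 8, 5, 8, 5, 8]

Second demand — change propagation:
  no demanded computation ever read input3, so the edit dirties nothing and nothing runs.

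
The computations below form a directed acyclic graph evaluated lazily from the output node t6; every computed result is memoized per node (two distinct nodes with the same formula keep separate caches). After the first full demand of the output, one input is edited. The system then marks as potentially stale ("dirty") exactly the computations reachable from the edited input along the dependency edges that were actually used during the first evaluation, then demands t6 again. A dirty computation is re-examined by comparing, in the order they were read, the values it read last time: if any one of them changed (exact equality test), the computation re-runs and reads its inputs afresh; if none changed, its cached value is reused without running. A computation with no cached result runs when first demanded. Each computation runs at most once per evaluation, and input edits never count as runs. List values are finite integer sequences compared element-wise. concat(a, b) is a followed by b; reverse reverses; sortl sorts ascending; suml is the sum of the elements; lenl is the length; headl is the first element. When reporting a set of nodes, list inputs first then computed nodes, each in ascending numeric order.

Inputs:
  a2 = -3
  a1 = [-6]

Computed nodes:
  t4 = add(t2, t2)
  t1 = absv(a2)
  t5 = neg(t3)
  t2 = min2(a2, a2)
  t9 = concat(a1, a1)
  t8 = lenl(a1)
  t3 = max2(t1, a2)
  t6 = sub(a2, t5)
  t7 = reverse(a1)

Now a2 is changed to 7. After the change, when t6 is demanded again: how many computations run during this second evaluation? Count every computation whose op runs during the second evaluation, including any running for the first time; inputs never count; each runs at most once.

4 computations run: t1, t3, t5, t6.

First demand of the output computes:
  t1 = absv(-3) = 3
  t3 = max2(3, -3) = 3
  t5 = neg(3) = -3
  t6 = sub(-3, -3) = 0

After the edit, cleaning proceeds:
  t1: a read changed (a2 -3->7) — executes, giving 7.
  t3: a read changed (t1 3->7; a2 -3->7) — executes, giving 7.
  t5: a read changed (t3 3->7) — executes, giving -7.
  t6: a read changed (a2 -3->7; t5 -3->-7) — executes, giving 14.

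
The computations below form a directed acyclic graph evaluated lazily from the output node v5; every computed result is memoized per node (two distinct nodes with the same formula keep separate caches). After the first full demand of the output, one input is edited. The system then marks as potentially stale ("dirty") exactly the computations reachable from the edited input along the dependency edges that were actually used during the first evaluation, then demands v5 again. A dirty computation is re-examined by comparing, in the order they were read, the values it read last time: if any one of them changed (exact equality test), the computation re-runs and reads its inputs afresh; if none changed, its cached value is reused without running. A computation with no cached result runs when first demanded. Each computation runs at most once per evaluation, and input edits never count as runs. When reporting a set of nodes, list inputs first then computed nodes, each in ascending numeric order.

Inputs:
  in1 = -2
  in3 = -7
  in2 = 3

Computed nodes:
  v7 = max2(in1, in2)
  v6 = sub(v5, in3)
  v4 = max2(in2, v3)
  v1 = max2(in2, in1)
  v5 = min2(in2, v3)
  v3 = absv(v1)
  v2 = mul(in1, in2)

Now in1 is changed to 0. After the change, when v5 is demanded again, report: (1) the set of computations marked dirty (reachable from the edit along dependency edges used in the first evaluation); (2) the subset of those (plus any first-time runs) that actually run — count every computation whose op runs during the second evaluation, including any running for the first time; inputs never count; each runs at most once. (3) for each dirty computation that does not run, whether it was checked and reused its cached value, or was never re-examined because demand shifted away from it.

First demand of the output computes:
  v1 = max2(3, -2) = 3
  v3 = absv(3) = 3
  v5 = min2(3, 3) = 3

After the edit, cleaning proceeds:
  v1: a read changed (in1 -2->0) — executes, giving 3 — identical to its old value.
  v3: dirty, but its reads are unchanged (v1 unchanged); cached 3 stands.
  v5: dirty, but its reads are unchanged (in2 unchanged, v3 unchanged); cached 3 stands.

Note the absorption at v1: it re-runs yet its value is the same, leaving the output's value untouched.

The edit dirties: v1, v3, v5.
1 computations run: v1.
Cache hits after checking: v3, v5.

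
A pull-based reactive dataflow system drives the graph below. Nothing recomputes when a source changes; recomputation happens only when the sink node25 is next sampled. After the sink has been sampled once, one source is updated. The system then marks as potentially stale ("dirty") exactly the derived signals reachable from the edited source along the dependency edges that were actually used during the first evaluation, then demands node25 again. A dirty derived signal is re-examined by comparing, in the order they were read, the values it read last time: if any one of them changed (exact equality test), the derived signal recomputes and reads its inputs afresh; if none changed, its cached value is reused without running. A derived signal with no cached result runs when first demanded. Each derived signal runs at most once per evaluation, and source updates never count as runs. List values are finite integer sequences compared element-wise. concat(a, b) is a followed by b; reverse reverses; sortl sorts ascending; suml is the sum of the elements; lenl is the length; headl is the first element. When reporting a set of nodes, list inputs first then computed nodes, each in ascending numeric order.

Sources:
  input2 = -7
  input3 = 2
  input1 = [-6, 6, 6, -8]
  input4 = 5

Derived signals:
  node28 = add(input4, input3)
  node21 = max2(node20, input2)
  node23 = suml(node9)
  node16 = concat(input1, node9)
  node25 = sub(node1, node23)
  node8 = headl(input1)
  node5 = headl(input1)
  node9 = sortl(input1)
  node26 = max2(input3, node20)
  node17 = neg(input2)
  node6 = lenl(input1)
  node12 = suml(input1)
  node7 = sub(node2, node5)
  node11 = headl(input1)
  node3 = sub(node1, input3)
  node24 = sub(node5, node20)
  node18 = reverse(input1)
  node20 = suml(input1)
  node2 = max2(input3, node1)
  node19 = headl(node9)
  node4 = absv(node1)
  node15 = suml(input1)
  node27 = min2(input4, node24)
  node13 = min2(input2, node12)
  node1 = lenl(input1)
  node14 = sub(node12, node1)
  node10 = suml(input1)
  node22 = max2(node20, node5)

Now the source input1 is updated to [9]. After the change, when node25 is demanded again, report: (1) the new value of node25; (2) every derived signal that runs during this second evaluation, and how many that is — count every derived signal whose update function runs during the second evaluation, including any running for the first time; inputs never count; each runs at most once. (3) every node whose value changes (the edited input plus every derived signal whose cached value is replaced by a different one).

New value of node25: -8.
Derived signals that run: node1, node9, node23, node25 — 4 in total.
Values that change: input1, node1, node9, node23, node25.

First evaluation (everything demanded from the output):
  node1 = lenl([-6, 6, 6, -8]) = 4
  node9 = sortl([-6, 6, 6, -8]) = [-8, -6, 6, 6]
  node23 = suml([-8, -6, 6, 6]) = -2
  node25 = sub(4, -2) = 6

Propagation after the edit:
  node1: runs — input1 [-6, 6, 6, -8]->[9]; result 1.
  node9: runs — input1 [-6, 6, 6, -8]->[9]; result [9].
  node23: runs — node9 [-8, -6, 6, 6]->[9]; result 9.
  node25: runs — node1 4->1; node23 -2->9; result -8.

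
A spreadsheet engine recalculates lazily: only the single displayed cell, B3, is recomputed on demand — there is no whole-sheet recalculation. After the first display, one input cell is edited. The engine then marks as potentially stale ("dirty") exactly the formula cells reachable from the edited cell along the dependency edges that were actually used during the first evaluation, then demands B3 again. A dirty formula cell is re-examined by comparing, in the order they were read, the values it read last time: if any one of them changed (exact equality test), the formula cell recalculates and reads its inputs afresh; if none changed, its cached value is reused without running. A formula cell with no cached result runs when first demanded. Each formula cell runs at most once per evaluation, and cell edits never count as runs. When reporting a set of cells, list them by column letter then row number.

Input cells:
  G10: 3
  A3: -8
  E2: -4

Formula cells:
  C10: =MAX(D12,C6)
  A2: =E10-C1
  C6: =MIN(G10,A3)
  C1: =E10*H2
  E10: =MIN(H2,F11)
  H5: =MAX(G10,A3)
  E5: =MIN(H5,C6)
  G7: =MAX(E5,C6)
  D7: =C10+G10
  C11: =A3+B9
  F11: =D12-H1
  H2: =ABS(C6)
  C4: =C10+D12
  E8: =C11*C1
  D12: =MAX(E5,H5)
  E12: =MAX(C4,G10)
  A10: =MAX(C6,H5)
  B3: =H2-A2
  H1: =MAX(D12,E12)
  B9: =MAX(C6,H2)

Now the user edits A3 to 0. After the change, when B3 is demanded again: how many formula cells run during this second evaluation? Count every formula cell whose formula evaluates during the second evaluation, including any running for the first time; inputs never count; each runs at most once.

First evaluation (everything demanded from the output):
  C6 = MIN(3, -8) = -8
  H2 = ABS(-8) = 8
  H5 = MAX(3, -8) = 3
  E5 = MIN(3, -8) = -8
  D12 = MAX(-8, 3) = 3
  C10 = MAX(3, -8) = 3
  C4 = 3 + 3 = 6
  E12 = MAX(6, 3) = 6
  H1 = MAX(3, 6) = 6
  F11 = 3 - 6 = -3
  E10 = MIN(8, -3) = -3
  C1 = -3 * 8 = -24
  A2 = -3 - -24 = 21
  B3 = 8 - 21 = -13

Propagation after the edit:
  C6: runs — A3 -8->0; result 0.
  H2: runs — C6 -8->0; result 0.
  H5: runs — A3 -8->0; result 3 (same value as before).
  E5: runs — C6 -8->0; result 0.
  D12: runs — E5 -8->0; result 3 (same value as before).
  C10: runs — C6 -8->0; result 3 (same value as before).
  C4: checked — values it read are unchanged (C10 unchanged, D12 unchanged); reused cached 6 without running.
  E12: checked — values it read are unchanged (C4 unchanged, G10 unchanged); reused cached 6 without running.
  H1: checked — values it read are unchanged (D12 unchanged, E12 unchanged); reused cached 6 without running.
  F11: checked — values it read are unchanged (D12 unchanged, H1 unchanged); reused cached -3 without running.
  E10: runs — H2 8->0; result -3 (same value as before).
  C1: runs — H2 8->0; result 0.
  A2: runs — C1 -24->0; result -3.
  B3: runs — H2 8->0; A2 21->-3; result 3.

Key observation: the cutoff stops propagation at C4 — its inputs' values are unchanged, so it reuses its cache.

Formula cells that run: A2, B3, C1, C6, C10, D12, E5, E10, H2, H5 — 10 in total.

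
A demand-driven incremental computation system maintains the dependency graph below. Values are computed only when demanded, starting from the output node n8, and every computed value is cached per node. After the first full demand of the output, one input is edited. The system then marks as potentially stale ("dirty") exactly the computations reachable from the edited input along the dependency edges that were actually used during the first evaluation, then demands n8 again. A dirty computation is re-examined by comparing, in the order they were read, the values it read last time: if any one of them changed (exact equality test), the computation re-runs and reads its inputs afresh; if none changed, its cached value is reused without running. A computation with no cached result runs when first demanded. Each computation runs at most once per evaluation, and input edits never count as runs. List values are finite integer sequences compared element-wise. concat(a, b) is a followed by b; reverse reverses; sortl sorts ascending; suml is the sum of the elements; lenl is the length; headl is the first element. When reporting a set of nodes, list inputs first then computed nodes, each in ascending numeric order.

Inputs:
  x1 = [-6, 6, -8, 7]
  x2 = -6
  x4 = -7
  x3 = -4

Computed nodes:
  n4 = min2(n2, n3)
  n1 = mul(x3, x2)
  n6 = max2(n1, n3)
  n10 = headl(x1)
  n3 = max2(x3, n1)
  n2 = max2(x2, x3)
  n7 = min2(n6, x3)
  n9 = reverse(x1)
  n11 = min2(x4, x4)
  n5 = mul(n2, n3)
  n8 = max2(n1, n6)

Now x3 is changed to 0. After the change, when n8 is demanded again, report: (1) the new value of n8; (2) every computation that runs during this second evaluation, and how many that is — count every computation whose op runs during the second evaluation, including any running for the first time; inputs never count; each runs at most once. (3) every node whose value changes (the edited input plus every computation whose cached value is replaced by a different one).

First evaluation (everything demanded from the output):
  n1 = mul(-4, -6) = 24
  n3 = max2(-4, 24) = 24
  n6 = max2(24, 24) = 24
  n8 = max2(24, 24) = 24

Propagation after the edit:
  n1: runs — x3 -4->0; result 0.
  n3: runs — x3 -4->0; n1 24->0; result 0.
  n6: runs — n1 24->0; n3 24->0; result 0.
  n8: runs — n1 24->0; n6 24->0; result 0.

New value of n8: 0.
Computations that run: n1, n3, n6, n8 — 4 in total.
Values that change: x3, n1, n3, n6, n8.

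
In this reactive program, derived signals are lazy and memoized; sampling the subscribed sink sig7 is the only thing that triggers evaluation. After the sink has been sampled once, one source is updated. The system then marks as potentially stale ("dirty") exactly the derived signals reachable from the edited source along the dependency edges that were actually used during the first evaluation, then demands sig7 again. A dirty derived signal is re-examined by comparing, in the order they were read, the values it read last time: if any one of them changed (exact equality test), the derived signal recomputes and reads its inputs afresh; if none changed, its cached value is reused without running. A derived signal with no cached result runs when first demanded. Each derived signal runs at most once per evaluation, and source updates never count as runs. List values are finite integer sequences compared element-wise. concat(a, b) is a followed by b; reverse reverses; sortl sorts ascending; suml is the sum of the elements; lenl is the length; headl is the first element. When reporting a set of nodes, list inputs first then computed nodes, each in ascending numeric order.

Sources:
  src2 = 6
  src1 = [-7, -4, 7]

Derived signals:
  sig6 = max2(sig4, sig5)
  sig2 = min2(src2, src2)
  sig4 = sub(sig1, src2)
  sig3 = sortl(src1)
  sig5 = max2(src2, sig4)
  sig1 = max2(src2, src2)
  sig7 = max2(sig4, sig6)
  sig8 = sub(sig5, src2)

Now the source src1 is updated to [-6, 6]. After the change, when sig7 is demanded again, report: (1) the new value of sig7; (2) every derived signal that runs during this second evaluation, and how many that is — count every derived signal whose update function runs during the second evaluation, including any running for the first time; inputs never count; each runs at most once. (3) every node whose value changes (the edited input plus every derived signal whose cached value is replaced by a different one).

First demand of the output computes:
  sig1 = max2(6, 6) = 6
  sig4 = sub(6, 6) = 0
  sig5 = max2(6, 0) = 6
  sig6 = max2(0, 6) = 6
  sig7 = max2(0, 6) = 6

After the edit, cleaning proceeds:
  src1 only reaches undemanded nodes; the second demand re-runs nothing.

Note the shortcut — src1 feeds only undemanded nodes, so no recomputation happens.

Demanding sig7 again yields 6.
0 derived signals run: none.
The nodes whose values change: src1.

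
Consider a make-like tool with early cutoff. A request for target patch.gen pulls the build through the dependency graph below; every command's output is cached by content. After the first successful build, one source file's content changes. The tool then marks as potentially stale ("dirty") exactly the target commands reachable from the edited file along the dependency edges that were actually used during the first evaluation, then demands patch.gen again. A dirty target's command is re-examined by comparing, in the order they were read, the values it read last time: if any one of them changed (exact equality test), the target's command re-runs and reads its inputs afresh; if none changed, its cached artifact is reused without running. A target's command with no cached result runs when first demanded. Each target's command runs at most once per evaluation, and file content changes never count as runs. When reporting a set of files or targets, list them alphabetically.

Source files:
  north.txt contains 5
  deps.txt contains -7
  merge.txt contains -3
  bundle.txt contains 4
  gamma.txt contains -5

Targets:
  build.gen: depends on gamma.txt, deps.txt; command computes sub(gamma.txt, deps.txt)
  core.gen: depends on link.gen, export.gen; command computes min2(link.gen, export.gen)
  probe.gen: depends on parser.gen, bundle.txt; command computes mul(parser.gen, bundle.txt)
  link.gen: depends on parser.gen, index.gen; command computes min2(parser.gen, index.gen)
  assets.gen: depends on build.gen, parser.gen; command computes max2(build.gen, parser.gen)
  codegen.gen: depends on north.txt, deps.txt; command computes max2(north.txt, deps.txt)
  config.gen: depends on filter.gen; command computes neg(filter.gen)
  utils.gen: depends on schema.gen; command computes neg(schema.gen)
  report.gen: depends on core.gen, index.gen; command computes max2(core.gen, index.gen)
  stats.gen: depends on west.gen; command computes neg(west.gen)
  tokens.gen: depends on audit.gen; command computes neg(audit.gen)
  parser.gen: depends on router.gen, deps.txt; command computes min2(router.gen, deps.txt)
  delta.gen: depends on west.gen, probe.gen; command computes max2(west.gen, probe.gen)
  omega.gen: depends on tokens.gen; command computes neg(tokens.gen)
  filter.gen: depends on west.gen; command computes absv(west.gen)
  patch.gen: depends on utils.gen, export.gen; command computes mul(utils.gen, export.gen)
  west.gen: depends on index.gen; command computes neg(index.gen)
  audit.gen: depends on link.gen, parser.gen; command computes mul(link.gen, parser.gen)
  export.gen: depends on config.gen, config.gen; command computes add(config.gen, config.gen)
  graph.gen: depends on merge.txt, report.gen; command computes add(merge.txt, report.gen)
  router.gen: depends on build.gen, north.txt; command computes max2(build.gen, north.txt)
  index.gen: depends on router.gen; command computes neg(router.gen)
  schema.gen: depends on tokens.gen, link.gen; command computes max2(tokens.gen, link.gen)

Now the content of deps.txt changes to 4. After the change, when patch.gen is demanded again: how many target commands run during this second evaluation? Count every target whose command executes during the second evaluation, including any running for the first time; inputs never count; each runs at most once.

9 target commands run: audit.gen, build.gen, link.gen, parser.gen, patch.gen, router.gen, schema.gen, tokens.gen, utils.gen.
Note where the cutoff bites: index.gen is checked, finds nothing changed, and keeps its cache.

First demand of the output computes:
  build.gen = sub(-5, -7) = 2
  router.gen = max2(2, 5) = 5
  index.gen = neg(5) = -5
  parser.gen = min2(5, -7) = -7
  link.gen = min2(-7, -5) = -7
  audit.gen = mul(-7, -7) = 49
  tokens.gen = neg(49) = -49
  schema.gen = max2(-49, -7) = -7
  utils.gen = neg(-7) = 7
  west.gen = neg(-5) = 5
  filter.gen = absv(5) = 5
  config.gen = neg(5) = -5
  export.gen = add(-5, -5) = -10
  patch.gen = mul(7, -10) = -70

After the edit, cleaning proceeds:
  build.gen: a read changed (deps.txt -7->4) — executes, giving -9.
  router.gen: a read changed (build.gen 2->-9) — executes, giving 5 — identical to its old value.
  index.gen: dirty, but its reads are unchanged (router.gen unchanged); cached -5 stands.
  parser.gen: a read changed (deps.txt -7->4) — executes, giving 4.
  link.gen: a read changed (parser.gen -7->4) — executes, giving -5.
  audit.gen: a read changed (link.gen -7->-5; parser.gen -7->4) — executes, giving -20.
  tokens.gen: a read changed (audit.gen 49->-20) — executes, giving 20.
  schema.gen: a read changed (tokens.gen -49->20; link.gen -7->-5) — executes, giving 20.
  utils.gen: a read changed (schema.gen -7->20) — executes, giving -20.
  west.gen: dirty, but its reads are unchanged (index.gen unchanged); cached 5 stands.
  filter.gen: dirty, but its reads are unchanged (west.gen unchanged); cached 5 stands.
  config.gen: dirty, but its reads are unchanged (filter.gen unchanged); cached -5 stands.
  export.gen: dirty, but its reads are unchanged (config.gen unchanged, config.gen unchanged); cached -10 stands.
  patch.gen: a read changed (utils.gen 7->-20) — executes, giving 200.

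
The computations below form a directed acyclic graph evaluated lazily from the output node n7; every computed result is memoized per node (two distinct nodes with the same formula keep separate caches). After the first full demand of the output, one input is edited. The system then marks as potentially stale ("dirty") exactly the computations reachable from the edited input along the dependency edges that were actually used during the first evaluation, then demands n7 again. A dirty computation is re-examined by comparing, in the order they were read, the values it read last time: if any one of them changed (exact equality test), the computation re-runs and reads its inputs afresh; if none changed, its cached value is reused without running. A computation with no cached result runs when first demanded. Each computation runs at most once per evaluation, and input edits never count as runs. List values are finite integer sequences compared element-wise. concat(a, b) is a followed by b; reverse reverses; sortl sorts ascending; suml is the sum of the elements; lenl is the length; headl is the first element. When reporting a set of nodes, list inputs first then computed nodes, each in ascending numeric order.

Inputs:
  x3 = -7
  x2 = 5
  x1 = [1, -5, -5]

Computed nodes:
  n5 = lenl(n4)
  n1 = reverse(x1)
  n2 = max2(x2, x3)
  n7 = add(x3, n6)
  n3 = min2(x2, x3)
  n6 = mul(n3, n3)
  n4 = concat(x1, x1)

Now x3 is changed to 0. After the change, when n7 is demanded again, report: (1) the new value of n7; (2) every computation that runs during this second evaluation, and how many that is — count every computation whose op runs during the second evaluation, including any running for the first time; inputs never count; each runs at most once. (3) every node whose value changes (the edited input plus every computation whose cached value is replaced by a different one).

Demanding n7 again yields 0.
3 computations run: n3, n6, n7.
The nodes whose values change: x3, n3, n6, n7.

First demand of the output computes:
  n3 = min2(5, -7) = -7
  n6 = mul(-7, -7) = 49
  n7 = add(-7, 49) = 42

After the edit, cleaning proceeds:
  n3: a read changed (x3 -7->0) — executes, giving 0.
  n6: a read changed (n3 -7->0; n3 -7->0) — executes, giving 0.
  n7: a read changed (x3 -7->0; n6 49->0) — executes, giving 0.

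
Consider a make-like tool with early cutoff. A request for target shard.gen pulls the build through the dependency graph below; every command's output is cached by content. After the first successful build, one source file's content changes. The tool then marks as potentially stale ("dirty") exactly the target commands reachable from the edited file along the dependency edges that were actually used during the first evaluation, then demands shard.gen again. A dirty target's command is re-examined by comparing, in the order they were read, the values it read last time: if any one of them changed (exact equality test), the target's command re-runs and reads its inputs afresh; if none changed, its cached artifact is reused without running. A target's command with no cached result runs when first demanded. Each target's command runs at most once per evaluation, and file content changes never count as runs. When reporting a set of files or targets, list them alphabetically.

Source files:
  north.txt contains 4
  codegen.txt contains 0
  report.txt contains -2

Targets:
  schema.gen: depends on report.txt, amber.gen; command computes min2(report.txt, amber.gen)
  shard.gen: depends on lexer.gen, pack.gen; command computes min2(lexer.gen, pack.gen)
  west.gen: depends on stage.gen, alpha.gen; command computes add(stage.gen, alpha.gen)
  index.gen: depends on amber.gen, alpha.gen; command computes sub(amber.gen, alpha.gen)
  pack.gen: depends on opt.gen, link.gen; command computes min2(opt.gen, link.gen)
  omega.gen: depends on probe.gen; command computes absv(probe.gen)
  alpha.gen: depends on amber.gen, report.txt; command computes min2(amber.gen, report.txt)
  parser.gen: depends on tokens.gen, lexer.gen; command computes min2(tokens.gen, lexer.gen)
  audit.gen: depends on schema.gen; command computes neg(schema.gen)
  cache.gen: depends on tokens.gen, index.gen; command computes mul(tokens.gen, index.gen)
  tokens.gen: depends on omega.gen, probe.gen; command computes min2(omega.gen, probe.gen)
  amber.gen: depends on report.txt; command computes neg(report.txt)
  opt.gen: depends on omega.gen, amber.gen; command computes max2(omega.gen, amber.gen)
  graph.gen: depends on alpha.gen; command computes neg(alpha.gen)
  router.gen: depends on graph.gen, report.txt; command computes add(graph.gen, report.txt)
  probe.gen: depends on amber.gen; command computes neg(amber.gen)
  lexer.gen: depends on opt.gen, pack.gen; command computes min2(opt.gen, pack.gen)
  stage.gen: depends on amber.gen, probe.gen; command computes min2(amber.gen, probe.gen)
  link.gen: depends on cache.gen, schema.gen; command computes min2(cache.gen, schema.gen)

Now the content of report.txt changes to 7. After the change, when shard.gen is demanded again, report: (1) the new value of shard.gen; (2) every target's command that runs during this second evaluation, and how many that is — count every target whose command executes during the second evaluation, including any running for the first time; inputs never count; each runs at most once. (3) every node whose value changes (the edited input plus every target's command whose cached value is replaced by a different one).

First demand of the output computes:
  amber.gen = neg(-2) = 2
  alpha.gen = min2(2, -2) = -2
  index.gen = sub(2, -2) = 4
  probe.gen = neg(2) = -2
  omega.gen = absv(-2) = 2
  opt.gen = max2(2, 2) = 2
  schema.gen = min2(-2, 2) = -2
  tokens.gen = min2(2, -2) = -2
  cache.gen = mul(-2, 4) = -8
  link.gen = min2(-8, -2) = -8
  pack.gen = min2(2, -8) = -8
  lexer.gen = min2(2, -8) = -8
  shard.gen = min2(-8, -8) = -8

After the edit, cleaning proceeds:
  amber.gen: a read changed (report.txt -2->7) — executes, giving -7.
  alpha.gen: a read changed (amber.gen 2->-7; report.txt -2->7) — executes, giving -7.
  index.gen: a read changed (amber.gen 2->-7; alpha.gen -2->-7) — executes, giving 0.
  probe.gen: a read changed (amber.gen 2->-7) — executes, giving 7.
  omega.gen: a read changed (probe.gen -2->7) — executes, giving 7.
  opt.gen: a read changed (omega.gen 2->7; amber.gen 2->-7) — executes, giving 7.
  schema.gen: a read changed (report.txt -2->7; amber.gen 2->-7) — executes, giving -7.
  tokens.gen: a read changed (omega.gen 2->7; probe.gen -2->7) — executes, giving 7.
  cache.gen: a read changed (tokens.gen -2->7; index.gen 4->0) — executes, giving 0.
  link.gen: a read changed (cache.gen -8->0; schema.gen -2->-7) — executes, giving -7.
  pack.gen: a read changed (opt.gen 2->7; link.gen -8->-7) — executes, giving -7.
  lexer.gen: a read changed (opt.gen 2->7; pack.gen -8->-7) — executes, giving -7.
  shard.gen: a read changed (lexer.gen -8->-7; pack.gen -8->-7) — executes, giving -7.

Demanding shard.gen again yields -7.
13 target commands run: alpha.gen, amber.gen, cache.gen, index.gen, lexer.gen, link.gen, omega.gen, opt.gen, pack.gen, probe.gen, schema.gen, shard.gen, tokens.gen.
The nodes whose values change: alpha.gen, amber.gen, cache.gen, index.gen, lexer.gen, link.gen, omega.gen, opt.gen, pack.gen, probe.gen, report.txt, schema.gen, shard.gen, tokens.gen.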